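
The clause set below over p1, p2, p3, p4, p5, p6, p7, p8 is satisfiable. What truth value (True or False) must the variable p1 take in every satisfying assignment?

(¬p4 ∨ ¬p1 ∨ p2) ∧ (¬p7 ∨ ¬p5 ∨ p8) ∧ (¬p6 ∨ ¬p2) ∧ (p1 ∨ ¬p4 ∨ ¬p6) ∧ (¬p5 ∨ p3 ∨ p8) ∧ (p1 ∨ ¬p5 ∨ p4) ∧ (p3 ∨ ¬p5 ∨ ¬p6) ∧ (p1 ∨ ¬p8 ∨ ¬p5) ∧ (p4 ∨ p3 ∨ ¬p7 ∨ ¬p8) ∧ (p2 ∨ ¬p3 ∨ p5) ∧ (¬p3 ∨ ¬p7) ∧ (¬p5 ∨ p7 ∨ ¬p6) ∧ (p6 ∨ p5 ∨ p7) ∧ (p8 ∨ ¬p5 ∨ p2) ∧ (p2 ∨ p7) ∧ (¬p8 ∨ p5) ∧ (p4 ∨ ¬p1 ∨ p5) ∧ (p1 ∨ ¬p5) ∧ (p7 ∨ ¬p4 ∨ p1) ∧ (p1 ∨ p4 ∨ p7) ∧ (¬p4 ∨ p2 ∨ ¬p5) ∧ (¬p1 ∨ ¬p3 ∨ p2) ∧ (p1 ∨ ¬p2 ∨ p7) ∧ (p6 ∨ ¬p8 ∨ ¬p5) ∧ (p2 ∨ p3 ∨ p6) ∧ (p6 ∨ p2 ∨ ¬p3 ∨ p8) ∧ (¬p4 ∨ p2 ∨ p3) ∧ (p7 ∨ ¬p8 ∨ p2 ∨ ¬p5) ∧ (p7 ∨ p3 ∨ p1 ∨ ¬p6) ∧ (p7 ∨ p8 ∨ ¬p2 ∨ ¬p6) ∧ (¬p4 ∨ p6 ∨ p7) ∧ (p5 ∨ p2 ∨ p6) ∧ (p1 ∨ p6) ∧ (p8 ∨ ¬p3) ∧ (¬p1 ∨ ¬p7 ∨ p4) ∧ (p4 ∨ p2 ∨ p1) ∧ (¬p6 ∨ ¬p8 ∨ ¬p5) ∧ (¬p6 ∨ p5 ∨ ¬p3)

True

Suppose p1 = False.
(¬p5) alone gives p5 = False.
(¬p8) alone gives p8 = False.
(p6) alone gives p6 = True.
(¬p2) alone gives p2 = False.
(¬p4) alone gives p4 = False.
Now (p4) is unsatisfied and unit — conflict.
So every satisfying assignment has p1 = True.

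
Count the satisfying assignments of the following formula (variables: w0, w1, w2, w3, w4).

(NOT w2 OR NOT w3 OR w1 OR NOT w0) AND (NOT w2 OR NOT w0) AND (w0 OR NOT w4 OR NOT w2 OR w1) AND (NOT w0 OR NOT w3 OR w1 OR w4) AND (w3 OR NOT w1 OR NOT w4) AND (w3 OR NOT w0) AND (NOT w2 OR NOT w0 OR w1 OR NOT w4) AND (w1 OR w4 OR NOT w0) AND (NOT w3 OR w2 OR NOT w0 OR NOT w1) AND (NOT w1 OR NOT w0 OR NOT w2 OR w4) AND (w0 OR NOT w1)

There are 2^5 = 32 truth assignments over (w0, w1, w2, w3, w4).
Split on w0. With w0 = true, the clauses containing w0 are satisfied and NOT w0 drops from the rest; 1 of the 2^4 = 16 assignments to the other variables satisfy what remains.
With w0 = false, by the same count on the reduced clause set, 6 assignments work.
(One model: w0=F, w1=F, w2=F, w3=F, w4=F.)
Total: 1 + 6 = 7.

7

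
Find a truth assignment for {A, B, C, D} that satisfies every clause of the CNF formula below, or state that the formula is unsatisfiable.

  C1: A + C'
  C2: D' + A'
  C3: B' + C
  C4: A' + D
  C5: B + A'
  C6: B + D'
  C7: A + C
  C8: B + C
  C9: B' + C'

UNSATISFIABLE

Branch on A: set A = 1.
The clause (D') is unit, so D = 0.
That conflicts with the unit clause (D).
So A must be the other value — set A = 0.
The clause (C') is unit, so C = 0.
That conflicts with the unit clause (C).
Either choice for A ends in contradiction.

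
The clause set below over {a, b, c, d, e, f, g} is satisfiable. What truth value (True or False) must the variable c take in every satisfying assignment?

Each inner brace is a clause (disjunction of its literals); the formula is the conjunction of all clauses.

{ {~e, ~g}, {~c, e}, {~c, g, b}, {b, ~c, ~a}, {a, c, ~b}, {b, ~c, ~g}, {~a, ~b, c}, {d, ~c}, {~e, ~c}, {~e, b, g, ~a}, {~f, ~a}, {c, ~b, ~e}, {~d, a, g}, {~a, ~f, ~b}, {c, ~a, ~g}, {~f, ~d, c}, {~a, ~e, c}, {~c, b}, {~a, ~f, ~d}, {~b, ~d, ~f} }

Suppose c = 1.
(e) alone gives e = 1.
Now (~e) is unsatisfied and unit — conflict.
So every satisfying assignment has c = False.

False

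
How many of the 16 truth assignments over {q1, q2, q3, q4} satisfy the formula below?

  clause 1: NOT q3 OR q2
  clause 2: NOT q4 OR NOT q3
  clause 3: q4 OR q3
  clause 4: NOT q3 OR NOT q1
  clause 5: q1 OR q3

3

There are 2^4 = 16 truth assignments over (q1, q2, q3, q4).
Split on q2. With q2 = true, the clauses containing q2 are satisfied and NOT q2 drops from the rest; 2 of the 2^3 = 8 assignments to the other variables satisfy what remains.
With q2 = false, by the same count on the reduced clause set, 1 assignment works.
(One model: q1=F, q2=T, q3=T, q4=F.)
Total: 2 + 1 = 3.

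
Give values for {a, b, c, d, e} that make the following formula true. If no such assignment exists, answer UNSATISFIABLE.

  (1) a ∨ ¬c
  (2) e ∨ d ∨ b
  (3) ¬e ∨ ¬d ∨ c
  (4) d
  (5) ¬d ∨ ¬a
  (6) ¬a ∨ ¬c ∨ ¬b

From the singleton clause (d), d = True.
From the singleton clause (¬a), a = False.
From the singleton clause (¬c), c = False.
From the singleton clause (¬e), e = False.
Every clause is now satisfied; b is unconstrained.

a ↦ False,  b ↦ True,  c ↦ False,  d ↦ True,  e ↦ False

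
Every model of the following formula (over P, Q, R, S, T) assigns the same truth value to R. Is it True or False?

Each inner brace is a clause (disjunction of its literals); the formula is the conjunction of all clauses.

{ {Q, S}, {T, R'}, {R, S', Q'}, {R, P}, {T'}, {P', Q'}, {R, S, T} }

False

Suppose R = 1.
Unit clause (T) forces T = 1.
But (T') is also a unit clause — contradiction.
So every satisfying assignment has R = False.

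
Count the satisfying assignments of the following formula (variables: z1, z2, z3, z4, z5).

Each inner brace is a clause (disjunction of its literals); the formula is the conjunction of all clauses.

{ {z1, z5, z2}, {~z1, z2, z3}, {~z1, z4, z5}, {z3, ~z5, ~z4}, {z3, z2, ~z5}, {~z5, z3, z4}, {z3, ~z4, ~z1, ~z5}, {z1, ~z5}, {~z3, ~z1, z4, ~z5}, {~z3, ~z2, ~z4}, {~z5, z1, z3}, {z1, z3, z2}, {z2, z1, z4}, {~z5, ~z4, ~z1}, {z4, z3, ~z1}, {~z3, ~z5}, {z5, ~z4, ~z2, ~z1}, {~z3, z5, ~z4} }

There are 2^5 = 32 truth assignments over (z1, z2, z3, z4, z5).
Split on z4. With z4 = 1, the clauses containing z4 are satisfied and ~z4 drops from the rest; 1 of the 2^4 = 16 assignments to the other variables satisfy what remains.
With z4 = 0, by the same count on the reduced clause set, 2 assignments work.
(One model: z1=F, z2=T, z3=F, z4=F, z5=F.)
Total: 1 + 2 = 3.

3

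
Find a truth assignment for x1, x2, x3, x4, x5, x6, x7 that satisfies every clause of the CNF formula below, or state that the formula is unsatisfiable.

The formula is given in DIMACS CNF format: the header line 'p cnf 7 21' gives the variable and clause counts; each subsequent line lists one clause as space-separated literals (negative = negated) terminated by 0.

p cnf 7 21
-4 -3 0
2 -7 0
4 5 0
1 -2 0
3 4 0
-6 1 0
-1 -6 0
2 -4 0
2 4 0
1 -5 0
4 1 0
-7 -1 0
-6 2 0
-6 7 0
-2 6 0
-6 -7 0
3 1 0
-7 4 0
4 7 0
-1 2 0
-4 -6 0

Case x4 = False:
From the singleton clause (x5), x5 = True.
From the singleton clause (x3), x3 = True.
From the singleton clause (x2), x2 = True.
From the singleton clause (x1), x1 = True.
From the singleton clause (¬x6), x6 = False.
Now (x6) is unsatisfied and unit — conflict.
Backtrack on x4: now try x4 = True.
From the singleton clause (¬x3), x3 = False.
From the singleton clause (x2), x2 = True.
From the singleton clause (x1), x1 = True.
From the singleton clause (¬x6), x6 = False.
Now (x6) is unsatisfied and unit — conflict.
Both values of x4 lead to a conflict.

UNSATISFIABLE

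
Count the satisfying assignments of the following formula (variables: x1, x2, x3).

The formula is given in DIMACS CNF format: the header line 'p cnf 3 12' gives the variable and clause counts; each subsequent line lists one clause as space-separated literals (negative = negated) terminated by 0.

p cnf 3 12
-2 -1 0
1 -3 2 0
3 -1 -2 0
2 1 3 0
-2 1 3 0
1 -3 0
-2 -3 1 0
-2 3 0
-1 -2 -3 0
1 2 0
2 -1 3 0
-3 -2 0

There are 2^3 = 8 truth assignments over (x1, x2, x3).
Check each against the 12 clauses (columns in the order x1, x2, x3):
  F F F  ✗ fails (x2 ∨ x1 ∨ x3)
  F F T  ✗ fails (x1 ∨ ¬x3 ∨ x2)
  F T F  ✗ fails (¬x2 ∨ x1 ∨ x3)
  F T T  ✗ fails (x1 ∨ ¬x3)
  T F F  ✗ fails (x2 ∨ ¬x1 ∨ x3)
  T F T  ✓ satisfies all
  T T F  ✗ fails (¬x2 ∨ ¬x1)
  T T T  ✗ fails (¬x2 ∨ ¬x1)
1 of the 8 rows is a model.

1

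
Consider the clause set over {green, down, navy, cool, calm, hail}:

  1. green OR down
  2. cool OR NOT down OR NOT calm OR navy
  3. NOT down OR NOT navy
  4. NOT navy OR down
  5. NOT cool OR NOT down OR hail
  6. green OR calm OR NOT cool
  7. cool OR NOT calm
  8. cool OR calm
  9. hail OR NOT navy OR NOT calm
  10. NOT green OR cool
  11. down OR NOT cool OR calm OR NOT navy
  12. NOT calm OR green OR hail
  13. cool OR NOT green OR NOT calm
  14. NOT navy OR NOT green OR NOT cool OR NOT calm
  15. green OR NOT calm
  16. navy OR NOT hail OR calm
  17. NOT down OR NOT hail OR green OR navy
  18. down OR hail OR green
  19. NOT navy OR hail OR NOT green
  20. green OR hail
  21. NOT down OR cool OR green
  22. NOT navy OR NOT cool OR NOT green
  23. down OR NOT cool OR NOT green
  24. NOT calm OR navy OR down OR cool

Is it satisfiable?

Suppose green = true.
From the singleton clause (cool), cool = true.
From the singleton clause (NOT navy), navy = false.
From the singleton clause (down), down = true.
From the singleton clause (hail), hail = true.
From the singleton clause (calm), calm = true.
All clauses are satisfied.
A satisfying assignment: green ↦ true, down ↦ true, navy ↦ false, cool ↦ true, calm ↦ true, hail ↦ true.

Yes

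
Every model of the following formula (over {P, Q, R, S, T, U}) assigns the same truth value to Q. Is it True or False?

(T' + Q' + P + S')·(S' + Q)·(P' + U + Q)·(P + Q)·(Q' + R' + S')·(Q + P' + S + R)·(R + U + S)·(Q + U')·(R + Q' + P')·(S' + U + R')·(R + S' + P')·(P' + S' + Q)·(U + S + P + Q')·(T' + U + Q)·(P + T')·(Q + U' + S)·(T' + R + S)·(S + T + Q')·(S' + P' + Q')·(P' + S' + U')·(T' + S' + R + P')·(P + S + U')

Suppose Q = 0.
The clause (S') is unit, so S = 0.
The clause (P) is unit, so P = 1.
The clause (U) is unit, so U = 1.
Now (U') is unsatisfied and unit — conflict.
So every satisfying assignment has Q = True.

True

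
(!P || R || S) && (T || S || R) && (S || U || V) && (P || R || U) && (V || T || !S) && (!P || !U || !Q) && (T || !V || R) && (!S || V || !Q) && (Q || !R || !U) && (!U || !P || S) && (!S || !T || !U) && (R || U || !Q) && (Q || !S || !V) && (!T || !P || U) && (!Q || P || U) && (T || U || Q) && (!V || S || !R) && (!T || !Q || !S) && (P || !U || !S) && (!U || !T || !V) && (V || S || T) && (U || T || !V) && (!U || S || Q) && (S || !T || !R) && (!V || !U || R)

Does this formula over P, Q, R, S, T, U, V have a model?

Branch on P: set P = false.
Branch on R: set R = true.
Branch on Q: set Q = false.
From the singleton clause (!U), U = false.
From the singleton clause (T), T = true.
From the singleton clause (S), S = true.
From the singleton clause (!V), V = false.
This assignment satisfies each clause.
A satisfying assignment: P ↦ false,  Q ↦ false,  R ↦ true,  S ↦ true,  T ↦ true,  U ↦ false,  V ↦ false.

Yes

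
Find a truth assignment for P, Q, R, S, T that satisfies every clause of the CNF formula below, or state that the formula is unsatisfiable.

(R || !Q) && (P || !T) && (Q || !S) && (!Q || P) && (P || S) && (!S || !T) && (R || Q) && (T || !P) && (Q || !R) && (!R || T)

P=true; Q=true; R=true; S=false; T=true

Branch on R: set R = true.
From the singleton clause (Q), Q = true.
From the singleton clause (P), P = true.
From the singleton clause (T), T = true.
From the singleton clause (!S), S = false.
This assignment satisfies each clause.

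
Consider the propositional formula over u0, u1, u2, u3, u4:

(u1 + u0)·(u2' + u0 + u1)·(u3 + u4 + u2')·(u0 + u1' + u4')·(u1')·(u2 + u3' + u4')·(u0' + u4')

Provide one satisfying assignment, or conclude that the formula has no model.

u0 ↦ 1; u1 ↦ 0; u2 ↦ 0; u3 ↦ 0; u4 ↦ 0

From the singleton clause (u1'), u1 = 0.
From the singleton clause (u0), u0 = 1.
From the singleton clause (u4'), u4 = 0.
Branch on u3: set u3 = 0.
From the singleton clause (u2'), u2 = 0.
This assignment satisfies each clause.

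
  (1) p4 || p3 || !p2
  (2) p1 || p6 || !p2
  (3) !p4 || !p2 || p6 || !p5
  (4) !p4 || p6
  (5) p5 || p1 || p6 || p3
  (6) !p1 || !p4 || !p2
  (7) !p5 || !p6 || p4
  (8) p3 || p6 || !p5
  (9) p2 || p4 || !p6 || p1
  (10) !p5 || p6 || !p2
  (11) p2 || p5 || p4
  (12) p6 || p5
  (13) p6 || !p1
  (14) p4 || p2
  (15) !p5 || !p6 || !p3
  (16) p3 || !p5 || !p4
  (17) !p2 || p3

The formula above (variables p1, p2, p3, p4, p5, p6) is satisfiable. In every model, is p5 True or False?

Suppose p5 = true.
Try p4 = false.
The clause (!p6) is unit, so p6 = false.
The clause (p3) is unit, so p3 = true.
The clause (!p2) is unit, so p2 = false.
That conflicts with the unit clause (p2).
That branch fails; take p4 = true instead.
The clause (p6) is unit, so p6 = true.
The clause (!p3) is unit, so p3 = false.
That conflicts with the unit clause (p3).
Both values of p4 lead to a conflict.
So every satisfying assignment has p5 = False.

False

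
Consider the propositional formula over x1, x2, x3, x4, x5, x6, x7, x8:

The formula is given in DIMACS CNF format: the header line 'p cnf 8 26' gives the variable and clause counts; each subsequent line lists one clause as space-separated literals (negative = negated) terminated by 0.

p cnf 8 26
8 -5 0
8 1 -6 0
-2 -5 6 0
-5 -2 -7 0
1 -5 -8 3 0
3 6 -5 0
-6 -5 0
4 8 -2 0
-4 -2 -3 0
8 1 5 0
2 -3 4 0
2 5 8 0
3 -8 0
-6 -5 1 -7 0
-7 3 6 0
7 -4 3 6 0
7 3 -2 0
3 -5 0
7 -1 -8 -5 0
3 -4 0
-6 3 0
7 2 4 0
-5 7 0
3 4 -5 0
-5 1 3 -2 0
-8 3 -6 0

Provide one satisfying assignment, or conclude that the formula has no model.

Case x8 = True:
From the singleton clause (x3), x3 = True.
Case x6 = True:
From the singleton clause (¬x5), x5 = False.
Case x4 = False:
From the singleton clause (x2), x2 = True.
All clauses hold; x1, x7 can take either value.

x1: True; x2: True; x3: True; x4: False; x5: False; x6: True; x7: True; x8: True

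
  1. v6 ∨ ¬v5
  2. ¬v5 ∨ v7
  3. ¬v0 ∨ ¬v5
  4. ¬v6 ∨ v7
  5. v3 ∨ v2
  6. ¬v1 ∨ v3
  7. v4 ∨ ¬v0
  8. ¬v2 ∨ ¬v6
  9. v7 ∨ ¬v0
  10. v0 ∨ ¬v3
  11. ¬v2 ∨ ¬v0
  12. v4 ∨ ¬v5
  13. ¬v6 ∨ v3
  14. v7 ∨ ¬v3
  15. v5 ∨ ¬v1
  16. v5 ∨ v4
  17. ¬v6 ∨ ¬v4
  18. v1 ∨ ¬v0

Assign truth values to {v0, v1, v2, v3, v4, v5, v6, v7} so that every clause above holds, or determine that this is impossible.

Branch on v6: set v6 = False.
From the singleton clause (¬v5), v5 = False.
From the singleton clause (¬v1), v1 = False.
From the singleton clause (v4), v4 = True.
From the singleton clause (¬v0), v0 = False.
From the singleton clause (¬v3), v3 = False.
From the singleton clause (v2), v2 = True.
Every clause is now satisfied; v7 is unconstrained.

v0=False, v1=False, v2=True, v3=False, v4=True, v5=False, v6=False, v7=False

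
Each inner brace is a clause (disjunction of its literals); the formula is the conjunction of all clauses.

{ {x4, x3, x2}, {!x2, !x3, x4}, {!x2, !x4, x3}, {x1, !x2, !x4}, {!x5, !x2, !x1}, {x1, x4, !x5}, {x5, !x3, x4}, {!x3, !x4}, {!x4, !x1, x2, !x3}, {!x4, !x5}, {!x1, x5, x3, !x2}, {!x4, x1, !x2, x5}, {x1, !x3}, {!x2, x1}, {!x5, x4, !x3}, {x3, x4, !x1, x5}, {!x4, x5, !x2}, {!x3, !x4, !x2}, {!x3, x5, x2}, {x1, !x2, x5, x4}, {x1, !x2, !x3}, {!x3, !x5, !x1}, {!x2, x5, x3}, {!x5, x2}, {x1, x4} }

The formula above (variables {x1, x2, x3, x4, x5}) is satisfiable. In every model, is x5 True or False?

False

Suppose x5 = true.
The clause (!x4) is unit, so x4 = false.
The clause (x1) is unit, so x1 = true.
The clause (!x2) is unit, so x2 = false.
That conflicts with the unit clause (x2).
So every satisfying assignment has x5 = False.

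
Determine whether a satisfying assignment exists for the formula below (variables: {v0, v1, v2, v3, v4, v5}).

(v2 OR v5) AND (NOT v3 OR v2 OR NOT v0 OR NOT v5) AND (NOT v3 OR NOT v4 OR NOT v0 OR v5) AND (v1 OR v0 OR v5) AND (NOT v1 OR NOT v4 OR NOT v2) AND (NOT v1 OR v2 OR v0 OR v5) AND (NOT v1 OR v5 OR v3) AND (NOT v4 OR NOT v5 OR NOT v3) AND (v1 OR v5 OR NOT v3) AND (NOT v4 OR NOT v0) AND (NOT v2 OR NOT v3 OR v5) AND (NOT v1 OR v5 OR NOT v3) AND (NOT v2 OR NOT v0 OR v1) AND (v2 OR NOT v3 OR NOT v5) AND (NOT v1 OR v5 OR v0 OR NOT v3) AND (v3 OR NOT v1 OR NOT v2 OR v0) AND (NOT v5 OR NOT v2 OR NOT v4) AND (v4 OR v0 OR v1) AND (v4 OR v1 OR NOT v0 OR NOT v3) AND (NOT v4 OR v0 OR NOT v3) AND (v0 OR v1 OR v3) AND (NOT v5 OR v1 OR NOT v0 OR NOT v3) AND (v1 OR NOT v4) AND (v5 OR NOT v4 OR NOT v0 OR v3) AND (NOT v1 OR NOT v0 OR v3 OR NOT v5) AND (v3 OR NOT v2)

Yes, satisfiable

Try v2 = true.
Unit clause (v3) forces v3 = true.
Unit clause (v5) forces v5 = true.
Unit clause (NOT v4) forces v4 = false.
Try v0 = false.
Unit clause (v1) forces v1 = true.
Every clause now holds.
A satisfying assignment: v0=false,  v1=true,  v2=true,  v3=true,  v4=false,  v5=true.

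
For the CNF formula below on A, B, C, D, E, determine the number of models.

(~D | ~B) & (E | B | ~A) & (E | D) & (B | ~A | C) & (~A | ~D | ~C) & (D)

4

There are 2^5 = 32 truth assignments over (A, B, C, D, E).
Split on B. With B = 1, the clauses containing B are satisfied and ~B drops from the rest; 0 of the 2^4 = 16 assignments to the other variables satisfy what remains.
With B = 0, by the same count on the reduced clause set, 4 assignments work.
Total: 0 + 4 = 4.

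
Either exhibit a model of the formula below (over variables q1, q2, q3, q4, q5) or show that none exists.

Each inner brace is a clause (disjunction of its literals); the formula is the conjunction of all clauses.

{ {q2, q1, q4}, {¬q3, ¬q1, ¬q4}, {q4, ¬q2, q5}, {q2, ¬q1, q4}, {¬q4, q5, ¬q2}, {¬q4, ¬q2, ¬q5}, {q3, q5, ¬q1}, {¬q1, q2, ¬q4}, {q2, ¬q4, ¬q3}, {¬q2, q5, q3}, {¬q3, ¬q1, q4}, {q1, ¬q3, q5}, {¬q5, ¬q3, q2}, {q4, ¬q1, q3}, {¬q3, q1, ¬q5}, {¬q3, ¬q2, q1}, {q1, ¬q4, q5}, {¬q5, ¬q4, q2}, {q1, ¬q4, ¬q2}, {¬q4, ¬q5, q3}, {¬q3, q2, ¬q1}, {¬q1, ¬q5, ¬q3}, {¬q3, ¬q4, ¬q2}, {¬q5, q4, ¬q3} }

Branch on q2: set q2 = True.
Branch on q4: set q4 = False.
Unit clause (q5) forces q5 = True.
Unit clause (¬q3) forces q3 = False.
Unit clause (¬q1) forces q1 = False.
Every clause now holds.

q1 ↦ False; q2 ↦ True; q3 ↦ False; q4 ↦ False; q5 ↦ True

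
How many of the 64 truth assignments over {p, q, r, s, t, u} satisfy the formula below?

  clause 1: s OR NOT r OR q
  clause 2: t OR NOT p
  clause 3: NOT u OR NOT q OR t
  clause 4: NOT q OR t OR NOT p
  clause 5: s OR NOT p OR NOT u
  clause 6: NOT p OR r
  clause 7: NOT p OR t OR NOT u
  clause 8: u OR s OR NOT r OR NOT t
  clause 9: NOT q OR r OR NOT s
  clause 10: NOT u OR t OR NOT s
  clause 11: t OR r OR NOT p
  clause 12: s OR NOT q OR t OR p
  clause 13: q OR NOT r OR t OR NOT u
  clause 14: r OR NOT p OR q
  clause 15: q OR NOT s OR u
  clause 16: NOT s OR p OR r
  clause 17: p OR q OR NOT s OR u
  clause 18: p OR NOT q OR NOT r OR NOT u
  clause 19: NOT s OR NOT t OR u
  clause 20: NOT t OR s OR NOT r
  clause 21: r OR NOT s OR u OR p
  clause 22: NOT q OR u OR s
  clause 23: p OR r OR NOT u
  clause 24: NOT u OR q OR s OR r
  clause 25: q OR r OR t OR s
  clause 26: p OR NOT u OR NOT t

4

There are 2^6 = 64 truth assignments over (p, q, r, s, t, u).
Split on p. With p = true, the clauses containing p are satisfied and NOT p drops from the rest; 2 of the 2^5 = 32 assignments to the other variables satisfy what remains.
With p = false, by the same count on the reduced clause set, 2 assignments work.
(One model: p=F, q=F, r=F, s=F, t=T, u=F.)
Total: 2 + 2 = 4.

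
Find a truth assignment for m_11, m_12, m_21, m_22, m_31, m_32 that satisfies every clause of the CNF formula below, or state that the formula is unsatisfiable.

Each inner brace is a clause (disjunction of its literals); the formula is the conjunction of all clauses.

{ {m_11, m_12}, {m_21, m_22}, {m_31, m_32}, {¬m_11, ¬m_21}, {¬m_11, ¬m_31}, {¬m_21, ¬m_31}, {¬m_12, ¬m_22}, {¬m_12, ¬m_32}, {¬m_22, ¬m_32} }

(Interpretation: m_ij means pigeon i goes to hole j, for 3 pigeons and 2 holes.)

Try m_11 = True.
The clause (¬m_21) is unit, so m_21 = False.
The clause (m_22) is unit, so m_22 = True.
The clause (¬m_31) is unit, so m_31 = False.
The clause (m_32) is unit, so m_32 = True.
But (¬m_32) is also a unit clause — contradiction.
Undo m_11 and try m_11 = False.
The clause (m_12) is unit, so m_12 = True.
The clause (¬m_22) is unit, so m_22 = False.
The clause (m_21) is unit, so m_21 = True.
The clause (¬m_31) is unit, so m_31 = False.
The clause (m_32) is unit, so m_32 = True.
But (¬m_32) is also a unit clause — contradiction.
Both values of m_11 lead to a conflict.

UNSATISFIABLE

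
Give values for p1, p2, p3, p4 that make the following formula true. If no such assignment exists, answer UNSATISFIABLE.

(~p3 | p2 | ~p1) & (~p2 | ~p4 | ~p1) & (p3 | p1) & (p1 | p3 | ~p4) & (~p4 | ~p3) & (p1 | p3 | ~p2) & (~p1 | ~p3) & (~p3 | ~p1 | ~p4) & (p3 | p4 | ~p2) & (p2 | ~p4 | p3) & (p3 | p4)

p1=0,  p2=0,  p3=1,  p4=0

Case p3 = 1:
The clause (~p4) is unit, so p4 = 0.
The clause (~p1) is unit, so p1 = 0.
No clause remains; p2 is free.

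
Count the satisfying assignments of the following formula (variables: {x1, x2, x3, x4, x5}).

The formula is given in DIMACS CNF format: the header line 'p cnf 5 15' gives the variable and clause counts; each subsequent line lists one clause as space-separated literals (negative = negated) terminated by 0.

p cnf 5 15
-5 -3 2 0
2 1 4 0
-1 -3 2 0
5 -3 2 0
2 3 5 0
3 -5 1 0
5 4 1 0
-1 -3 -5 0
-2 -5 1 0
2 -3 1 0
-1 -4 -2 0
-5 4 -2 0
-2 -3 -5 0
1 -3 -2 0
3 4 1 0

There are 2^5 = 32 truth assignments over (x1, x2, x3, x4, x5).
Split on x1. With x1 = True, the clauses containing x1 are satisfied and ¬x1 drops from the rest; 4 of the 2^4 = 16 assignments to the other variables satisfy what remains.
With x1 = False, by the same count on the reduced clause set, 1 assignment works.
(One model: x1=F, x2=T, x3=F, x4=T, x5=F.)
Total: 4 + 1 = 5.

5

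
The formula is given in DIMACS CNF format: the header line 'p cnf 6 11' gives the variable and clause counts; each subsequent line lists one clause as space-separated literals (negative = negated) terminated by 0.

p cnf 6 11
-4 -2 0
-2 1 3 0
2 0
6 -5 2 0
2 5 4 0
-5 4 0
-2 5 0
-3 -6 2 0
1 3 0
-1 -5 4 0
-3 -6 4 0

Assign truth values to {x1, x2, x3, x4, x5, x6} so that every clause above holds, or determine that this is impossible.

(x2) alone gives x2 = True.
(¬x4) alone gives x4 = False.
(¬x5) alone gives x5 = False.
That conflicts with the unit clause (x5).

UNSATISFIABLE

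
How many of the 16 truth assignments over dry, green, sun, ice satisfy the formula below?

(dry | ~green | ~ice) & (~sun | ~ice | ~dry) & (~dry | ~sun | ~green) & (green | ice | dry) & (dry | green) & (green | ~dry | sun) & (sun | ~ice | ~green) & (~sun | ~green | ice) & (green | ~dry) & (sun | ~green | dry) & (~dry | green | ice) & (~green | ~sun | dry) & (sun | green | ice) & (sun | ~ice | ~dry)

There are 2^4 = 16 truth assignments over (dry, green, sun, ice).
Check each against the 14 clauses (columns in the order dry, green, sun, ice):
  F F F F  ✗ fails (green | ice | dry)
  F F F T  ✗ fails (dry | green)
  F F T F  ✗ fails (green | ice | dry)
  F F T T  ✗ fails (dry | green)
  F T F F  ✗ fails (sun | ~green | dry)
  F T F T  ✗ fails (dry | ~green | ~ice)
  F T T F  ✗ fails (~sun | ~green | ice)
  F T T T  ✗ fails (dry | ~green | ~ice)
  T F F F  ✗ fails (green | ~dry | sun)
  T F F T  ✗ fails (green | ~dry | sun)
  T F T F  ✗ fails (green | ~dry)
  T F T T  ✗ fails (~sun | ~ice | ~dry)
  T T F F  ✓ satisfies all
  T T F T  ✗ fails (sun | ~ice | ~green)
  T T T F  ✗ fails (~dry | ~sun | ~green)
  T T T T  ✗ fails (~sun | ~ice | ~dry)
1 of the 16 rows is a model.

1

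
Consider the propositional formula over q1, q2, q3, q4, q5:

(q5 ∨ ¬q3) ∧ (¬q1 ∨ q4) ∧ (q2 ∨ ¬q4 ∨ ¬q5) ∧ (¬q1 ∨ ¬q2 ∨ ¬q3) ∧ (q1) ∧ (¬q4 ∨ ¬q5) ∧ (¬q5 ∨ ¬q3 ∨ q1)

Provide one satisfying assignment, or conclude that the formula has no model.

The clause (q1) is unit, so q1 = True.
The clause (q4) is unit, so q4 = True.
The clause (¬q5) is unit, so q5 = False.
The clause (¬q3) is unit, so q3 = False.
No clause remains; q2 is free.

q1: True; q2: False; q3: False; q4: True; q5: False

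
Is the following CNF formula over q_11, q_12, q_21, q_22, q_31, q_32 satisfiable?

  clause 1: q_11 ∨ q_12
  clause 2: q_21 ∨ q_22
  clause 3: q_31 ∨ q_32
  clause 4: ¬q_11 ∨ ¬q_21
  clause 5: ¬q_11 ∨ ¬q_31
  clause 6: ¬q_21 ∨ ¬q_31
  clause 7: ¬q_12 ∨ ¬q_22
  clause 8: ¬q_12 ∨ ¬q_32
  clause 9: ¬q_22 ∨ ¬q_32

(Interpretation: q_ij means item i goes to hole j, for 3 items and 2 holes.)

Suppose q_11 = True.
Unit clause (¬q_21) forces q_21 = False.
Unit clause (q_22) forces q_22 = True.
Unit clause (¬q_31) forces q_31 = False.
Unit clause (q_32) forces q_32 = True.
Now (¬q_32) is unsatisfied and unit — conflict.
Backtrack on q_11: now try q_11 = False.
Unit clause (q_12) forces q_12 = True.
Unit clause (¬q_22) forces q_22 = False.
Unit clause (q_21) forces q_21 = True.
Unit clause (¬q_31) forces q_31 = False.
Unit clause (q_32) forces q_32 = True.
Now (¬q_32) is unsatisfied and unit — conflict.
Neither q_11 = True nor q_11 = False works.
No assignment satisfies every clause.

No, unsatisfiable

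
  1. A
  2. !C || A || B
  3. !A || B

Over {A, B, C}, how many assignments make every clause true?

There are 2^3 = 8 truth assignments over (A, B, C).
Check each against the 3 clauses (columns in the order A, B, C):
  F F F  ✗ fails (A)
  F F T  ✗ fails (A)
  F T F  ✗ fails (A)
  F T T  ✗ fails (A)
  T F F  ✗ fails (!A || B)
  T F T  ✗ fails (!A || B)
  T T F  ✓ satisfies all
  T T T  ✓ satisfies all
2 of the 8 rows are models.

2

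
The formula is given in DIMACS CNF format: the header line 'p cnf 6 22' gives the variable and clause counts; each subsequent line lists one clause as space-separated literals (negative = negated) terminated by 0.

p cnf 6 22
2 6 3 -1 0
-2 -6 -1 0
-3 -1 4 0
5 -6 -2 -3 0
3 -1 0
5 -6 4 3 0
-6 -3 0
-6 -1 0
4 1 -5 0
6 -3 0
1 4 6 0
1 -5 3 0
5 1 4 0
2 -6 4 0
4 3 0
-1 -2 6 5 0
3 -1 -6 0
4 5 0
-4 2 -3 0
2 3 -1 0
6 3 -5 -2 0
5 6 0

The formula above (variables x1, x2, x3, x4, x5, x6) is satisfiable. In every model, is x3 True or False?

False

Suppose x3 = True.
(¬x6) alone gives x6 = False.
But (x6) is also a unit clause — contradiction.
So every satisfying assignment has x3 = False.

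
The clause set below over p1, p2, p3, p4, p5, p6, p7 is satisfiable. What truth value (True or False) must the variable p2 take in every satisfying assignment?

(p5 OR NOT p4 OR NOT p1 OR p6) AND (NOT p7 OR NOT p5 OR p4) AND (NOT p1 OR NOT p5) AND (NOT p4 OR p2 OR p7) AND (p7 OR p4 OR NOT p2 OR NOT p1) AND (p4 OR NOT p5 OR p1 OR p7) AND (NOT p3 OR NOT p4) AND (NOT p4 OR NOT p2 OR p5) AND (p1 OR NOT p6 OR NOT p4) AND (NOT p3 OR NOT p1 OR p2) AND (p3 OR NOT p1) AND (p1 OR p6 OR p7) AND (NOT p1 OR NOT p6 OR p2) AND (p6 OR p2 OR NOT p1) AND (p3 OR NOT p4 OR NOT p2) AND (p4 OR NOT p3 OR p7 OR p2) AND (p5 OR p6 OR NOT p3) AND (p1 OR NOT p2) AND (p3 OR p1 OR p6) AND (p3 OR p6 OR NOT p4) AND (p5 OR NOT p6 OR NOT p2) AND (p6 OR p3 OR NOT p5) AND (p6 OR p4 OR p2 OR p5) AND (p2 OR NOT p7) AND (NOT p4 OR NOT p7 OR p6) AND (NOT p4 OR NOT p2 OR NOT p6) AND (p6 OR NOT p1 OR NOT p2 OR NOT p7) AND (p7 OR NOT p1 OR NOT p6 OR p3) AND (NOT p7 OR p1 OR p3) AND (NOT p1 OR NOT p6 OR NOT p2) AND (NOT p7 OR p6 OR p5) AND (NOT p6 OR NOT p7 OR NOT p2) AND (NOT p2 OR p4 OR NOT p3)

Suppose p2 = true.
From the singleton clause (p1), p1 = true.
From the singleton clause (NOT p5), p5 = false.
From the singleton clause (NOT p4), p4 = false.
From the singleton clause (p7), p7 = true.
From the singleton clause (p3), p3 = true.
Now (NOT p3) is unsatisfied and unit — conflict.
So every satisfying assignment has p2 = False.

False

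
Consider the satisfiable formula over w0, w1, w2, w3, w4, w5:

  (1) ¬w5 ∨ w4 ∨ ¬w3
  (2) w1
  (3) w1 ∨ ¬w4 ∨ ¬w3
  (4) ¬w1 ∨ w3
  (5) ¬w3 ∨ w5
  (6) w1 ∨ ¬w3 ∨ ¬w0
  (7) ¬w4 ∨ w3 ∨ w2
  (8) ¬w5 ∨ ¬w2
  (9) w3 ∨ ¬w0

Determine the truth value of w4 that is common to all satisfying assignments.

True

Suppose w4 = False.
(w1) alone gives w1 = True.
(w3) alone gives w3 = True.
(¬w5) alone gives w5 = False.
But (w5) is also a unit clause — contradiction.
So every satisfying assignment has w4 = True.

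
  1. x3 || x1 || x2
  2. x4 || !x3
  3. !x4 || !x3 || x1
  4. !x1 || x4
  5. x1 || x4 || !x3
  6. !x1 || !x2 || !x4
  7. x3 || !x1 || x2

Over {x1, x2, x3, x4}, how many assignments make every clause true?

There are 2^4 = 16 truth assignments over (x1, x2, x3, x4).
Check each against the 7 clauses (columns in the order x1, x2, x3, x4):
  F F F F  ✗ fails (x3 || x1 || x2)
  F F F T  ✗ fails (x3 || x1 || x2)
  F F T F  ✗ fails (x4 || !x3)
  F F T T  ✗ fails (!x4 || !x3 || x1)
  F T F F  ✓ satisfies all
  F T F T  ✓ satisfies all
  F T T F  ✗ fails (x4 || !x3)
  F T T T  ✗ fails (!x4 || !x3 || x1)
  T F F F  ✗ fails (!x1 || x4)
  T F F T  ✗ fails (x3 || !x1 || x2)
  T F T F  ✗ fails (x4 || !x3)
  T F T T  ✓ satisfies all
  T T F F  ✗ fails (!x1 || x4)
  T T F T  ✗ fails (!x1 || !x2 || !x4)
  T T T F  ✗ fails (x4 || !x3)
  T T T T  ✗ fails (!x1 || !x2 || !x4)
3 of the 16 rows are models.

3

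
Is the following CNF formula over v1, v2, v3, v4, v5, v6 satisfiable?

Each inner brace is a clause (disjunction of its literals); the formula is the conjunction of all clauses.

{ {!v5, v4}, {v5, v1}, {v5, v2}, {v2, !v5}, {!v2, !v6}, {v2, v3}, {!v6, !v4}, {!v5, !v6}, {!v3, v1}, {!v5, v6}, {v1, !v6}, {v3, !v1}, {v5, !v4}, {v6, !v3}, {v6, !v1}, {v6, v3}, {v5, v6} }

Try v5 = false.
Unit clause (v1) forces v1 = true.
Unit clause (v2) forces v2 = true.
Unit clause (!v6) forces v6 = false.
That conflicts with the unit clause (v6).
Backtrack on v5: now try v5 = true.
Unit clause (v4) forces v4 = true.
Unit clause (v2) forces v2 = true.
Unit clause (!v6) forces v6 = false.
That conflicts with the unit clause (v6).
Neither v5 = true nor v5 = false works.
No assignment satisfies every clause.

No, unsatisfiable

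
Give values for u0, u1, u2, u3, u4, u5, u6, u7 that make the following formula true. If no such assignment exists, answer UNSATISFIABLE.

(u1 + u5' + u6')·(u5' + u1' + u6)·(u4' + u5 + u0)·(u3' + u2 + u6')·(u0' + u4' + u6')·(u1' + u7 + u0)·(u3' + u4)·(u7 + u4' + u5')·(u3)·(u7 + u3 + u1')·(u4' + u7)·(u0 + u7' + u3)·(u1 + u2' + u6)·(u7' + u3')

(u3) alone gives u3 = 1.
(u4) alone gives u4 = 1.
(u7) alone gives u7 = 1.
That conflicts with the unit clause (u7').

UNSATISFIABLE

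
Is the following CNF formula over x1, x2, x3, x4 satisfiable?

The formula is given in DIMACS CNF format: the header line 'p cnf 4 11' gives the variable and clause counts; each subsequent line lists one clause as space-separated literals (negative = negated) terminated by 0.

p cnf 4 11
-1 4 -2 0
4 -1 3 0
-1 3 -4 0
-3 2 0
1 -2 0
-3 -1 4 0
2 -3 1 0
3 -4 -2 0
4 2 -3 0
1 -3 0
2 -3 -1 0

Try x3 = True.
Unit clause (x2) forces x2 = True.
Unit clause (x1) forces x1 = True.
Unit clause (x4) forces x4 = True.
All clauses are satisfied.
A satisfying assignment: x1=True, x2=True, x3=True, x4=True.

Satisfiable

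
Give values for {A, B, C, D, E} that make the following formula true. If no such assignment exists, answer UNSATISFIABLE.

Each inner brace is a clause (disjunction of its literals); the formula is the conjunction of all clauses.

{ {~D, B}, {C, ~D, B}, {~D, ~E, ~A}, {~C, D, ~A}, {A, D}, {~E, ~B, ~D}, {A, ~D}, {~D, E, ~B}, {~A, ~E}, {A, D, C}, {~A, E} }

UNSATISFIABLE

Try D = 0.
From the singleton clause (A), A = 1.
From the singleton clause (~C), C = 0.
From the singleton clause (~E), E = 0.
Now (E) is unsatisfied and unit — conflict.
That branch fails; take D = 1 instead.
From the singleton clause (B), B = 1.
From the singleton clause (~E), E = 0.
Now (E) is unsatisfied and unit — conflict.
Both values of D lead to a conflict.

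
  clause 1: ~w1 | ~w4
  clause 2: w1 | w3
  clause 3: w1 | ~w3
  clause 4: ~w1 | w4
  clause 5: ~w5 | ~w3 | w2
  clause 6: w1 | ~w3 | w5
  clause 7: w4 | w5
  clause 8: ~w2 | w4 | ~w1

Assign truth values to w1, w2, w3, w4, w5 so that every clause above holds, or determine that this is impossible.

UNSATISFIABLE

Branch on w1: set w1 = 0.
(w3) alone gives w3 = 1.
That conflicts with the unit clause (~w3).
That branch fails; take w1 = 1 instead.
(~w4) alone gives w4 = 0.
That conflicts with the unit clause (w4).
Neither w1 = 1 nor w1 = 0 works.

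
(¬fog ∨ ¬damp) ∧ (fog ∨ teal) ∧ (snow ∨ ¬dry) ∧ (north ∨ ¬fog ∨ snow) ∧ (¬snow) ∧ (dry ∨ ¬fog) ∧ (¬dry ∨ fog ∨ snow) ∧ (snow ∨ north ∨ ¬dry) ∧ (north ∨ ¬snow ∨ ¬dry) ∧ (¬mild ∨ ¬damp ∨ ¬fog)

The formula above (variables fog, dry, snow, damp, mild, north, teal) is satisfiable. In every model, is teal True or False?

True

Suppose teal = False.
The clause (fog) is unit, so fog = True.
The clause (¬damp) is unit, so damp = False.
The clause (¬snow) is unit, so snow = False.
The clause (¬dry) is unit, so dry = False.
Now (dry) is unsatisfied and unit — conflict.
So every satisfying assignment has teal = True.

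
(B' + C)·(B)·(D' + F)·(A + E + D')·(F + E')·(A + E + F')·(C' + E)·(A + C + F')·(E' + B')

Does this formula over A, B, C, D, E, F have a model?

From the singleton clause (B), B = 1.
From the singleton clause (C), C = 1.
From the singleton clause (E), E = 1.
Now (E') is unsatisfied and unit — conflict.
No assignment satisfies every clause.

Unsatisfiable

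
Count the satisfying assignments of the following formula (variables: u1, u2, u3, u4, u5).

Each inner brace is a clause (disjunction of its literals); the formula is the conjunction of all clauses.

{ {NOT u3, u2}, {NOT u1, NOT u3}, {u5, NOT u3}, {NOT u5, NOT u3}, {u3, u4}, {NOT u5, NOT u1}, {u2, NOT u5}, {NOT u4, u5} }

1

There are 2^5 = 32 truth assignments over (u1, u2, u3, u4, u5).
Split on u4. With u4 = true, the clauses containing u4 are satisfied and NOT u4 drops from the rest; 1 of the 2^4 = 16 assignments to the other variables satisfy what remains.
With u4 = false, by the same count on the reduced clause set, 0 assignments work.
Total: 1 + 0 = 1.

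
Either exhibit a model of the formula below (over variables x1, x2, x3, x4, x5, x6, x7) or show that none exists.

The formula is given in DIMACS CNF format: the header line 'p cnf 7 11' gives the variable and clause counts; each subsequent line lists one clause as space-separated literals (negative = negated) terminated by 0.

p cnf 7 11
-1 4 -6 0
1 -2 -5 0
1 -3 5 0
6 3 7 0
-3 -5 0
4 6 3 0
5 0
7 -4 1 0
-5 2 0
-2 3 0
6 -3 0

UNSATISFIABLE

Unit clause (x5) forces x5 = True.
Unit clause (¬x3) forces x3 = False.
Unit clause (x2) forces x2 = True.
Now (¬x2) is unsatisfied and unit — conflict.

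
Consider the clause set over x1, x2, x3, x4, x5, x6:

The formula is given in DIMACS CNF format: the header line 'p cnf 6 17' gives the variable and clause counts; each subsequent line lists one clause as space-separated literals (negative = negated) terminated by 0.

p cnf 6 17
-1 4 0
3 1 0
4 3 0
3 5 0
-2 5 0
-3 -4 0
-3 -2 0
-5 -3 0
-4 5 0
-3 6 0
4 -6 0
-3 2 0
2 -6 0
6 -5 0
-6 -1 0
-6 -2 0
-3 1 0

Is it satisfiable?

No

Case x1 = False:
(x3) alone gives x3 = True.
Now (¬x3) is unsatisfied and unit — conflict.
Undo x1 and try x1 = True.
(x4) alone gives x4 = True.
(¬x3) alone gives x3 = False.
(x5) alone gives x5 = True.
(x6) alone gives x6 = True.
Now (¬x6) is unsatisfied and unit — conflict.
Both values of x1 lead to a conflict.
No assignment satisfies every clause.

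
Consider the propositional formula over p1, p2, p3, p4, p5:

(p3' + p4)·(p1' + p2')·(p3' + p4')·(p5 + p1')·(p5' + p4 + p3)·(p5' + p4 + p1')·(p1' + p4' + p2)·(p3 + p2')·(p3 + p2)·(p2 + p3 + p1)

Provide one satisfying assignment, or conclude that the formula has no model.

Suppose p3 = 0.
From the singleton clause (p2'), p2 = 0.
Now (p2) is unsatisfied and unit — conflict.
Backtrack on p3: now try p3 = 1.
From the singleton clause (p4), p4 = 1.
Now (p4') is unsatisfied and unit — conflict.
Both values of p3 lead to a conflict.

UNSATISFIABLE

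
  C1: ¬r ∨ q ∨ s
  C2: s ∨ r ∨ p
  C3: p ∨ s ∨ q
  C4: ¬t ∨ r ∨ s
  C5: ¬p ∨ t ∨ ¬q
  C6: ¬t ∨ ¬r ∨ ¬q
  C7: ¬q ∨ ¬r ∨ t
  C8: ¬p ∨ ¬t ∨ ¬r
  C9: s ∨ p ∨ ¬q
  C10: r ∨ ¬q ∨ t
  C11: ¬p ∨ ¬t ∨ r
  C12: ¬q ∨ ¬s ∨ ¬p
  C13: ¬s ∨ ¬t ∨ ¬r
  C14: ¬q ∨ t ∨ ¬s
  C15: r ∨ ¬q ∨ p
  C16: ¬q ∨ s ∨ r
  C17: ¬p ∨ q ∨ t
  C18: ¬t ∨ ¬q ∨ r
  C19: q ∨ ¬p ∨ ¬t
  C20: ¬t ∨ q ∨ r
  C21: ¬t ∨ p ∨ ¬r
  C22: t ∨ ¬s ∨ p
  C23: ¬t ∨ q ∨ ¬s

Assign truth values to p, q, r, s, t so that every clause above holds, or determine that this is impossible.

Branch on r: set r = False.
Branch on s: set s = True.
Branch on q: set q = False.
The clause (¬t) is unit, so t = False.
The clause (¬p) is unit, so p = False.
Now (p) is unsatisfied and unit — conflict.
So q must be the other value — set q = True.
The clause (t) is unit, so t = True.
Now (¬t) is unsatisfied and unit — conflict.
Neither q = True nor q = False works.
So s must be the other value — set s = False.
The clause (p) is unit, so p = True.
The clause (¬t) is unit, so t = False.
The clause (¬q) is unit, so q = False.
Now (q) is unsatisfied and unit — conflict.
Neither s = True nor s = False works.
So r must be the other value — set r = True.
Branch on q: set q = True.
The clause (¬t) is unit, so t = False.
Now (t) is unsatisfied and unit — conflict.
So q must be the other value — set q = False.
The clause (s) is unit, so s = True.
The clause (¬t) is unit, so t = False.
The clause (¬p) is unit, so p = False.
Now (p) is unsatisfied and unit — conflict.
Neither q = True nor q = False works.
Neither r = True nor r = False works.

UNSATISFIABLE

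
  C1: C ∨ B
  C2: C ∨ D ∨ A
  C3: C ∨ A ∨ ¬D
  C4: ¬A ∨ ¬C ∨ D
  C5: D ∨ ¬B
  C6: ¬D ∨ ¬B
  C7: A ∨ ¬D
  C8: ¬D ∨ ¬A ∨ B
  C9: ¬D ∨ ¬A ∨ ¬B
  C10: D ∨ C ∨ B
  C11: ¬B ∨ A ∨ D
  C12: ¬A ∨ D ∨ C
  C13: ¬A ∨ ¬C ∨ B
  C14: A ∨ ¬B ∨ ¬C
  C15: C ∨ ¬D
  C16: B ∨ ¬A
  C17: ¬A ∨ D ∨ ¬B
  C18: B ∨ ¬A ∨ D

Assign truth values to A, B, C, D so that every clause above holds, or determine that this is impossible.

Suppose C = True.
Suppose A = False.
The clause (¬D) is unit, so D = False.
The clause (¬B) is unit, so B = False.
This assignment satisfies each clause.

A=False; B=False; C=True; D=False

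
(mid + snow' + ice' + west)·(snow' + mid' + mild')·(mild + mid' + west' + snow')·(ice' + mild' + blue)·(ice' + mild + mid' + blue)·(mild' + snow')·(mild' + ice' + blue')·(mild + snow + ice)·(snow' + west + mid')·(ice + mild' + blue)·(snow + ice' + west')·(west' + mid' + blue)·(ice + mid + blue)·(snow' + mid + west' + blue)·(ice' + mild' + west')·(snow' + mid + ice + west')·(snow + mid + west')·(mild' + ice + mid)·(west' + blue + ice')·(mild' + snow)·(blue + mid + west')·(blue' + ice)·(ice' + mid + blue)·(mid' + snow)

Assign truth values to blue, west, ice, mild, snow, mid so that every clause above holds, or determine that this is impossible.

Suppose mild = 0.
Suppose snow = 0.
From the singleton clause (ice), ice = 1.
From the singleton clause (west'), west = 0.
From the singleton clause (mid'), mid = 0.
From the singleton clause (blue), blue = 1.
All clauses are satisfied.

blue ↦ 1,  west ↦ 0,  ice ↦ 1,  mild ↦ 0,  snow ↦ 0,  mid ↦ 0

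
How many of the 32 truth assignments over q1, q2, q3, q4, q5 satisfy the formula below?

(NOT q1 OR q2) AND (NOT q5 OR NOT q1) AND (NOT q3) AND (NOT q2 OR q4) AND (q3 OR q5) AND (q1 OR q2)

There are 2^5 = 32 truth assignments over (q1, q2, q3, q4, q5).
Split on q4. With q4 = true, the clauses containing q4 are satisfied and NOT q4 drops from the rest; 1 of the 2^4 = 16 assignments to the other variables satisfy what remains.
With q4 = false, by the same count on the reduced clause set, 0 assignments work.
(One model: q1=F, q2=T, q3=F, q4=T, q5=T.)
Total: 1 + 0 = 1.

1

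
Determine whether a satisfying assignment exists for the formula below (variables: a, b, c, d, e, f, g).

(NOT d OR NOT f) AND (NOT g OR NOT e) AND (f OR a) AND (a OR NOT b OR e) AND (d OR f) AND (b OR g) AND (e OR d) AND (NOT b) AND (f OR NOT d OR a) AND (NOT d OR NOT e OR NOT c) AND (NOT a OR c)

The clause (NOT b) is unit, so b = false.
The clause (g) is unit, so g = true.
The clause (NOT e) is unit, so e = false.
The clause (d) is unit, so d = true.
The clause (NOT f) is unit, so f = false.
The clause (a) is unit, so a = true.
The clause (c) is unit, so c = true.
All clauses are satisfied.
A satisfying assignment: a: true,  b: false,  c: true,  d: true,  e: false,  f: false,  g: true.

Yes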